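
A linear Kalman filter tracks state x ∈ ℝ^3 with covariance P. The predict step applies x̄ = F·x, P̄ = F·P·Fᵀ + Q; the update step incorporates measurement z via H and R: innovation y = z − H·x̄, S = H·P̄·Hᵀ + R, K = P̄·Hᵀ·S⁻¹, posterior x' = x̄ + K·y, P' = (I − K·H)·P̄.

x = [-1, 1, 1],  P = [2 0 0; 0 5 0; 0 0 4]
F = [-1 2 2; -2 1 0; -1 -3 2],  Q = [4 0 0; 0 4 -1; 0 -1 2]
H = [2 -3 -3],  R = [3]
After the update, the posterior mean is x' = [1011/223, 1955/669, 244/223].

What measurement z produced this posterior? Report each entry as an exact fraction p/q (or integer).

x̄ = F·x = [5, 3, 0]
P̄ = F·P·Fᵀ + Q = [42 14 -12; 14 17 -12; -12 -12 65]
S = H·P̄·Hᵀ + R = [669]
K = P̄·Hᵀ·S⁻¹ = [26/223; 13/669; -61/223]
x' − x̄ = [-104/223, -52/669, 244/223] = K·y
y = (KᵀK)⁻¹·Kᵀ·(x' − x̄) = [-4]
z = y + H·x̄ = [-4] + [1] = [-3]

z = [-3]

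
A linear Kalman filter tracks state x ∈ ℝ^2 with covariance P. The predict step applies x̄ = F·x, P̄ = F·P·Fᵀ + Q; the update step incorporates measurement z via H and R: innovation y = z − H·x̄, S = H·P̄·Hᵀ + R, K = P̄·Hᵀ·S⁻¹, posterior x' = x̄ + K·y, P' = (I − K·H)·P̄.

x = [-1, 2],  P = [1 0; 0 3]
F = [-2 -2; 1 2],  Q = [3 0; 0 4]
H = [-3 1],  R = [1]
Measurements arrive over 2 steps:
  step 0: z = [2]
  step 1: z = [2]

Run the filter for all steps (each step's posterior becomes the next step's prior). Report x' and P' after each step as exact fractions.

step 0: x' = [-7/39, 58/39], P' = [146/273 367/273; 367/273 1160/273]
step 1: x' = [-48819/131234, 59185/65617], P' = [64165/131234 79212/65617; 79212/65617 252010/65617]

step 0: x̄ = F·x = [-2, 3]
step 0: P̄ = F·P·Fᵀ + Q = [19 -14; -14 17]
step 0: y = z − H·x̄ = [-7]
step 0: S = H·P̄·Hᵀ + R = [273]
step 0: K = P̄·Hᵀ·S⁻¹ = [-71/273; 59/273]
step 0: x' = x̄ + K·y = [-7/39, 58/39]
step 0: P' = (I − K·H)·P̄ = [146/273 367/273; 367/273 1160/273]
step 1: x̄ = F·x = [-34/13, 109/39]
step 1: P̄ = F·P·Fᵀ + Q = [2993/91 -2378/91; -2378/91 7346/273]
step 1: y = z − H·x̄ = [-337/39]
step 1: S = H·P̄·Hᵀ + R = [131234/273]
step 1: K = P̄·Hᵀ·S⁻¹ = [-34071/131234; 14374/65617]
step 1: x' = x̄ + K·y = [-48819/131234, 59185/65617]
step 1: P' = (I − K·H)·P̄ = [64165/131234 79212/65617; 79212/65617 252010/65617]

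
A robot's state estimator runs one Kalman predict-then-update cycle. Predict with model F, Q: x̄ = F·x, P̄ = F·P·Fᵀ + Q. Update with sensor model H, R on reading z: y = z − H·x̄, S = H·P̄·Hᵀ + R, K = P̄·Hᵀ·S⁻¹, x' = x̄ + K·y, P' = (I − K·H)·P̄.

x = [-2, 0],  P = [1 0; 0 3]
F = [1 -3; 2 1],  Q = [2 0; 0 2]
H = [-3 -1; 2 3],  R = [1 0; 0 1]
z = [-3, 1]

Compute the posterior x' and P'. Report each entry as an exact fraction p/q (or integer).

x̄ = F·x = [-2, -4]
P̄ = F·P·Fᵀ + Q = [30 -7; -7 9]
y = z − H·x̄ = [-13, 17]
S = H·P̄·Hᵀ + R = [238 -130; -130 118]
K = P̄·Hᵀ·S⁻¹ = [-1181/2796 -377/2796; 1553/5592 2327/5592]
x' = x̄ + K·y = [838/699, -1499/2796]
P' = (I − K·H)·P̄ = [140/699 -499/2796; -499/2796 1441/5592]

x' = [838/699, -1499/2796]
P' = [140/699 -499/2796; -499/2796 1441/5592]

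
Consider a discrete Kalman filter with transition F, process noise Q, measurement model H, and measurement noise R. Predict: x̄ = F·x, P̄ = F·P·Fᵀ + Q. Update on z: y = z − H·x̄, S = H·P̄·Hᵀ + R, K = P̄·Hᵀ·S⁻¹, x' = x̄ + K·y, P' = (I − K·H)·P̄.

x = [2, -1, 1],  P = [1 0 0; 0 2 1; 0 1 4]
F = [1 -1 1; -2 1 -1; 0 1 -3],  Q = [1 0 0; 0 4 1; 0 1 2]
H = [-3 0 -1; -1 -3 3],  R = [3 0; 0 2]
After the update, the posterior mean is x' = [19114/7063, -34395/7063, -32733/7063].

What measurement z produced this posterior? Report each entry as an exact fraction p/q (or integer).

z = [-3, -2]

x̄ = F·x = [4, -6, -4]
P̄ = F·P·Fᵀ + Q = [6 -6 -10; -6 12 11; -10 11 34]
S = H·P̄·Hᵀ + R = [31 -25; -25 248]
K = P̄·Hᵀ·S⁻¹ = [-2434/7063 -758/7063; 1811/7063 268/7063; 983/7063 2349/7063]
x' − x̄ = [-9138/7063, 7983/7063, -4481/7063] = K·y
y = (KᵀK)⁻¹·Kᵀ·(x' − x̄) = [5, -4]
z = y + H·x̄ = [5, -4] + [-8, 2] = [-3, -2]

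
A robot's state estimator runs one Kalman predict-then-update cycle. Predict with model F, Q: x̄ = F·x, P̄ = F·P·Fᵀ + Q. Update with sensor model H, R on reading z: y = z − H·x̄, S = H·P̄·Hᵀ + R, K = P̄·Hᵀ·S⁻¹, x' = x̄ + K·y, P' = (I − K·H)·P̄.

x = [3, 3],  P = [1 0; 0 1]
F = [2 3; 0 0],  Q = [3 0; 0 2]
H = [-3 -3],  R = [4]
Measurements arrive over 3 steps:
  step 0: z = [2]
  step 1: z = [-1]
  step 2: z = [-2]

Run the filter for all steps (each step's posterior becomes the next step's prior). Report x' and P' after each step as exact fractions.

step 0: x' = [117/83, -141/83], P' = [176/83 -144/83; -144/83 148/83]
step 1: x' = [-2487/6839, 3900/6839], P' = [12254/6839 -10026/6839; -10026/6839 10690/6839]
step 2: x' = [420558/559337, -39000/559337], P' = [999482/559337 -817758/559337; -817758/559337 872470/559337]

step 0: x̄ = F·x = [15, 0]
step 0: P̄ = F·P·Fᵀ + Q = [16 0; 0 2]
step 0: y = z − H·x̄ = [47]
step 0: S = H·P̄·Hᵀ + R = [166]
step 0: K = P̄·Hᵀ·S⁻¹ = [-24/83; -3/83]
step 0: x' = x̄ + K·y = [117/83, -141/83]
step 0: P' = (I − K·H)·P̄ = [176/83 -144/83; -144/83 148/83]
step 1: x̄ = F·x = [-189/83, 0]
step 1: P̄ = F·P·Fᵀ + Q = [557/83 0; 0 2]
step 1: y = z − H·x̄ = [-650/83]
step 1: S = H·P̄·Hᵀ + R = [6839/83]
step 1: K = P̄·Hᵀ·S⁻¹ = [-1671/6839; -498/6839]
step 1: x' = x̄ + K·y = [-2487/6839, 3900/6839]
step 1: P' = (I − K·H)·P̄ = [12254/6839 -10026/6839; -10026/6839 10690/6839]
step 2: x̄ = F·x = [6726/6839, 0]
step 2: P̄ = F·P·Fᵀ + Q = [45431/6839 0; 0 2]
step 2: y = z − H·x̄ = [6500/6839]
step 2: S = H·P̄·Hᵀ + R = [559337/6839]
step 2: K = P̄·Hᵀ·S⁻¹ = [-136293/559337; -41034/559337]
step 2: x' = x̄ + K·y = [420558/559337, -39000/559337]
step 2: P' = (I − K·H)·P̄ = [999482/559337 -817758/559337; -817758/559337 872470/559337]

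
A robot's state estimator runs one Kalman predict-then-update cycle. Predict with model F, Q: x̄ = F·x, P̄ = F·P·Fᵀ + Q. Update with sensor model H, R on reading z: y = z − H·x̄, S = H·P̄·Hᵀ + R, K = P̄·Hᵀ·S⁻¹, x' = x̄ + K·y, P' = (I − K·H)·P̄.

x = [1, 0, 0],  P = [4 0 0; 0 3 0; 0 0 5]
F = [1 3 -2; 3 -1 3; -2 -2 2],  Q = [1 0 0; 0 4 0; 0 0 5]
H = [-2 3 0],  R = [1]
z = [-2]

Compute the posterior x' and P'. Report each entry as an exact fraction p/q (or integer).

x' = [598/265, 21/25, -3802/1325]
P' = [1387/53 87/5 -7454/265; 87/5 292/25 -468/25; -7454/265 -468/25 53841/1325]

x̄ = F·x = [1, 3, -2]
P̄ = F·P·Fᵀ + Q = [52 -27 -46; -27 88 12; -46 12 53]
y = z − H·x̄ = [-9]
S = H·P̄·Hᵀ + R = [1325]
K = P̄·Hᵀ·S⁻¹ = [-37/265; 6/25; 128/1325]
x' = x̄ + K·y = [598/265, 21/25, -3802/1325]
P' = (I − K·H)·P̄ = [1387/53 87/5 -7454/265; 87/5 292/25 -468/25; -7454/265 -468/25 53841/1325]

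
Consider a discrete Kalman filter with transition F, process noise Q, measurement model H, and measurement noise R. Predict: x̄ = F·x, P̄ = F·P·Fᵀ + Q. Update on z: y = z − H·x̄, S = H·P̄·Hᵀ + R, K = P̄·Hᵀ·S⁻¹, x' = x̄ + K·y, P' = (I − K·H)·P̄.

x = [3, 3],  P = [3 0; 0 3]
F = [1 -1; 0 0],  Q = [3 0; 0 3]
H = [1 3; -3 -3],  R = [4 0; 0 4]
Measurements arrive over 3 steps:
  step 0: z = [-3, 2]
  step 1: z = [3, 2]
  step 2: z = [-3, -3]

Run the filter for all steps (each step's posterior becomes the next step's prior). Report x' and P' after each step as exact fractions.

step 0: x̄ = F·x = [0, 0]
step 0: P̄ = F·P·Fᵀ + Q = [9 0; 0 3]
step 0: y = z − H·x̄ = [-3, 2]
step 0: S = H·P̄·Hᵀ + R = [40 -54; -54 112]
step 0: K = P̄·Hᵀ·S⁻¹ = [-225/782 -297/782; 261/782 63/782]
step 0: x' = x̄ + K·y = [81/782, -657/782]
step 0: P' = (I − K·H)·P̄ = [522/391 -324/391; -324/391 282/391]
step 1: x̄ = F·x = [369/391, 0]
step 1: P̄ = F·P·Fᵀ + Q = [2625/391 0; 0 3]
step 1: y = z − H·x̄ = [804/391, 1889/391]
step 1: S = H·P̄·Hᵀ + R = [14746/391 -18432/391; -18432/391 35746/391]
step 1: K = P̄·Hᵀ·S⁻¹ = [-65625/239606 -86625/239606; 77913/239606 16587/239606]
step 1: x' = x̄ + K·y = [-327321/239606, 240345/239606]
step 1: P' = (I − K·H)·P̄ = [152250/119803 -94500/119803; -94500/119803 83442/119803]
step 2: x̄ = F·x = [-6039/2549, 0]
step 2: P̄ = F·P·Fᵀ + Q = [16683/2549 0; 0 3]
step 2: y = z − H·x̄ = [-1608/2549, -25764/2549]
step 2: S = H·P̄·Hᵀ + R = [95702/2549 -118872/2549; -118872/2549 229166/2549]
step 2: K = P̄·Hᵀ·S⁻¹ = [-417075/1530226 -550539/1530226; 496323/1530226 104265/1530226]
step 2: x' = x̄ + K·y = [1101159/765113, -683478/765113]
step 2: P' = (I − K·H)·P̄ = [967614/765113 -600588/765113; -600588/765113 531078/765113]

step 0: x' = [81/782, -657/782], P' = [522/391 -324/391; -324/391 282/391]
step 1: x' = [-327321/239606, 240345/239606], P' = [152250/119803 -94500/119803; -94500/119803 83442/119803]
step 2: x' = [1101159/765113, -683478/765113], P' = [967614/765113 -600588/765113; -600588/765113 531078/765113]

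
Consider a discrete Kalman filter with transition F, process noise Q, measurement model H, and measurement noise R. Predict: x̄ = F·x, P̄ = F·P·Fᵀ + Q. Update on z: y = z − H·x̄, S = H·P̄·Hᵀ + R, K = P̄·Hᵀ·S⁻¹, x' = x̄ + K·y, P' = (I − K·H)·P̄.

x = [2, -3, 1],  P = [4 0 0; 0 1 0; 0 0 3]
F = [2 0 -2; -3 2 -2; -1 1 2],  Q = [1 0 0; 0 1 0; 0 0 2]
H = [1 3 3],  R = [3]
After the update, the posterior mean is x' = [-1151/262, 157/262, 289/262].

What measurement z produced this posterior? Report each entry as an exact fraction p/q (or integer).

x̄ = F·x = [2, -14, -3]
P̄ = F·P·Fᵀ + Q = [29 -12 -20; -12 53 2; -20 2 19]
S = H·P̄·Hᵀ + R = [524]
K = P̄·Hᵀ·S⁻¹ = [-67/524; 153/524; 43/524]
x' − x̄ = [-1675/262, 3825/262, 1075/262] = K·y
y = (KᵀK)⁻¹·Kᵀ·(x' − x̄) = [50]
z = y + H·x̄ = [50] + [-49] = [1]

z = [1]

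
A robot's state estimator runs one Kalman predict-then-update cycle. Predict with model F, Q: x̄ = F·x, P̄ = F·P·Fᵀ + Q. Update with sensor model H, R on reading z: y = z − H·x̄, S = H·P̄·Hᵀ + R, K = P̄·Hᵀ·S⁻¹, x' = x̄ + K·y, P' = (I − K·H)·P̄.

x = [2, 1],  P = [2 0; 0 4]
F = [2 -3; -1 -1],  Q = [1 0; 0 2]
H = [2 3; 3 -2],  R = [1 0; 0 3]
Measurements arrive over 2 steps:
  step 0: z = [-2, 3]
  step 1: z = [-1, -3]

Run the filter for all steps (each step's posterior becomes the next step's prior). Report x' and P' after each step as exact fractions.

step 0: x̄ = F·x = [1, -3]
step 0: P̄ = F·P·Fᵀ + Q = [45 8; 8 8]
step 0: y = z − H·x̄ = [5, -6]
step 0: S = H·P̄·Hᵀ + R = [349 262; 262 344]
step 0: K = P̄·Hᵀ·S⁻¹ = [4019/25706 11663/51412; 2916/12853 -1922/12853]
step 0: x' = x̄ + K·y = [5406/12853, -12447/12853]
step 0: P' = (I − K·H)·P̄ = [9311/51412 -882/12853; -882/12853 1560/12853]
step 1: x̄ = F·x = [48153/12853, 7041/12853]
step 1: P̄ = F·P·Fᵀ + Q = [46788/12853 -1715/25706; -1715/25706 111319/51412]
step 1: y = z − H·x̄ = [-130282/12853, -168936/12853]
step 1: S = H·P̄·Hᵀ + R = [1760731/51412 109462/12853; 109462/12853 581260/12853]
step 1: K = P̄·Hᵀ·S⁻¹ = [2905504/18974457 16363277/75897828; 466007/2108273 -597939/4216546]
step 1: x' = x̄ + K·y = [-12132925/18974457, 360907/2108273]
step 1: P' = (I − K·H)·P̄ = [13116425/75897828 -270571/4216546; -270571/4216546 245526/2108273]

step 0: x' = [5406/12853, -12447/12853], P' = [9311/51412 -882/12853; -882/12853 1560/12853]
step 1: x' = [-12132925/18974457, 360907/2108273], P' = [13116425/75897828 -270571/4216546; -270571/4216546 245526/2108273]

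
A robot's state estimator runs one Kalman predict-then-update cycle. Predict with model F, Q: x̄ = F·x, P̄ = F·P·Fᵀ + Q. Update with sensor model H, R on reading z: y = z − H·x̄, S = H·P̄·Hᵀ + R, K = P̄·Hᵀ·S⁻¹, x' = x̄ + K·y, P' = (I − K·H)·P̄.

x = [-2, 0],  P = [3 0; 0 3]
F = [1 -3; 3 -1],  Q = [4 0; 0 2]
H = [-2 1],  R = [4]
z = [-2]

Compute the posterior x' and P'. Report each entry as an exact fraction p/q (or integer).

x̄ = F·x = [-2, -6]
P̄ = F·P·Fᵀ + Q = [34 18; 18 32]
y = z − H·x̄ = [0]
S = H·P̄·Hᵀ + R = [100]
K = P̄·Hᵀ·S⁻¹ = [-1/2; -1/25]
x' = x̄ + K·y = [-2, -6]
P' = (I − K·H)·P̄ = [9 16; 16 796/25]

x' = [-2, -6]
P' = [9 16; 16 796/25]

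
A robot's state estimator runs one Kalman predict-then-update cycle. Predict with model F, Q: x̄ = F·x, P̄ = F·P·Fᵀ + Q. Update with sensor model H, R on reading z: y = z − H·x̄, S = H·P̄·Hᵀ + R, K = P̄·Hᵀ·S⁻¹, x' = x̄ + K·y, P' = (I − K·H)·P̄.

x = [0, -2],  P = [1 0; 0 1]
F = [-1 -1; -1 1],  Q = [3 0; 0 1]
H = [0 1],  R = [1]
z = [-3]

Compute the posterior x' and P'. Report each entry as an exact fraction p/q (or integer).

x' = [2, -11/4]
P' = [5 0; 0 3/4]

x̄ = F·x = [2, -2]
P̄ = F·P·Fᵀ + Q = [5 0; 0 3]
y = z − H·x̄ = [-1]
S = H·P̄·Hᵀ + R = [4]
K = P̄·Hᵀ·S⁻¹ = [0; 3/4]
x' = x̄ + K·y = [2, -11/4]
P' = (I − K·H)·P̄ = [5 0; 0 3/4]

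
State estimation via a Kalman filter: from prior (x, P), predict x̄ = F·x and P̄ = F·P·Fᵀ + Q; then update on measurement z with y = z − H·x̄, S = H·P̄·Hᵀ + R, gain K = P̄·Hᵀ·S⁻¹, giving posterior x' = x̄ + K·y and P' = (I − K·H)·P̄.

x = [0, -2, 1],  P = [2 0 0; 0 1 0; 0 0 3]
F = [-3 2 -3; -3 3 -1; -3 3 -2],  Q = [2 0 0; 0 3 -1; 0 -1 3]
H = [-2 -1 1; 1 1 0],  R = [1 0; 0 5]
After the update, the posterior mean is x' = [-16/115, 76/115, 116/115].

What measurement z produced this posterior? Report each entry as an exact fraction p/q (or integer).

z = [1, 3]

x̄ = F·x = [-7, -7, -8]
P̄ = F·P·Fᵀ + Q = [51 33 42; 33 33 32; 42 32 42]
S = H·P̄·Hᵀ + R = [180 -160; -160 155]
K = P̄·Hᵀ·S⁻¹ = [-39/92 12/115; 7/92 58/115; 37/230 74/115]
x' − x̄ = [789/115, 881/115, 1036/115] = K·y
y = (KᵀK)⁻¹·Kᵀ·(x' − x̄) = [-12, 17]
z = y + H·x̄ = [-12, 17] + [13, -14] = [1, 3]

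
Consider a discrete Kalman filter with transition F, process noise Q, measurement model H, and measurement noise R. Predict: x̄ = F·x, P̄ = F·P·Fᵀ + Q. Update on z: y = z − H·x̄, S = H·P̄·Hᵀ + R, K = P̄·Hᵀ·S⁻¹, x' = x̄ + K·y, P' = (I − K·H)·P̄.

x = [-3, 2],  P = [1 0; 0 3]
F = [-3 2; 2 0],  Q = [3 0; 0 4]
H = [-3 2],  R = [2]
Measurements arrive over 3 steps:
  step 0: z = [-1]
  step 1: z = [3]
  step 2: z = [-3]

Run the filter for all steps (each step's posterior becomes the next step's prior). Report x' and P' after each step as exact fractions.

step 0: x' = [-1/23, -116/161], P' = [48/23 66/23; 66/23 710/161]
step 1: x' = [-6959/5839, -4918/17517], P' = [13522/5839 19368/5839; 19368/5839 91636/17517]
step 2: x' = [2605327/1878591, 300254/626197], P' = [4758826/1878591 2285152/626197; 2285152/626197 3593596/626197]

step 0: x̄ = F·x = [13, -6]
step 0: P̄ = F·P·Fᵀ + Q = [24 -6; -6 8]
step 0: y = z − H·x̄ = [50]
step 0: S = H·P̄·Hᵀ + R = [322]
step 0: K = P̄·Hᵀ·S⁻¹ = [-6/23; 17/161]
step 0: x' = x̄ + K·y = [-1/23, -116/161]
step 0: P' = (I − K·H)·P̄ = [48/23 66/23; 66/23 710/161]
step 1: x̄ = F·x = [-211/161, -2/23]
step 1: P̄ = F·P·Fᵀ + Q = [803/161 -24/23; -24/23 284/23]
step 1: y = z − H·x̄ = [-122/161]
step 1: S = H·P̄·Hᵀ + R = [17517/161]
step 1: K = P̄·Hᵀ·S⁻¹ = [-915/5839; 4480/17517]
step 1: x' = x̄ + K·y = [-6959/5839, -4918/17517]
step 1: P' = (I − K·H)·P̄ = [13522/5839 19368/5839; 19368/5839 91636/17517]
step 2: x̄ = F·x = [52795/17517, -13918/5839]
step 2: P̄ = F·P·Fᵀ + Q = [86941/17517 -3660/5839; -3660/5839 77444/5839]
step 2: y = z − H·x̄ = [63114/5839]
step 2: S = H·P̄·Hᵀ + R = [626197/5839]
step 2: K = P̄·Hᵀ·S⁻¹ = [-94261/626197; 165868/626197]
step 2: x' = x̄ + K·y = [2605327/1878591, 300254/626197]
step 2: P' = (I − K·H)·P̄ = [4758826/1878591 2285152/626197; 2285152/626197 3593596/626197]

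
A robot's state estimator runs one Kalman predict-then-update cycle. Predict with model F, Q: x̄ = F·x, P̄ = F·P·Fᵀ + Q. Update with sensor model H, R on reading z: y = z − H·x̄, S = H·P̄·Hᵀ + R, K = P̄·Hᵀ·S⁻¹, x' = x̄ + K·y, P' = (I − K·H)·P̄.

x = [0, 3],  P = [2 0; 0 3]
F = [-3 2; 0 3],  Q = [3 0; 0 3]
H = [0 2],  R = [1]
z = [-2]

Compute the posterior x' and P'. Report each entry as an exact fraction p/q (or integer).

x' = [6/121, -111/121]
P' = [2697/121 18/121; 18/121 30/121]

x̄ = F·x = [6, 9]
P̄ = F·P·Fᵀ + Q = [33 18; 18 30]
y = z − H·x̄ = [-20]
S = H·P̄·Hᵀ + R = [121]
K = P̄·Hᵀ·S⁻¹ = [36/121; 60/121]
x' = x̄ + K·y = [6/121, -111/121]
P' = (I − K·H)·P̄ = [2697/121 18/121; 18/121 30/121]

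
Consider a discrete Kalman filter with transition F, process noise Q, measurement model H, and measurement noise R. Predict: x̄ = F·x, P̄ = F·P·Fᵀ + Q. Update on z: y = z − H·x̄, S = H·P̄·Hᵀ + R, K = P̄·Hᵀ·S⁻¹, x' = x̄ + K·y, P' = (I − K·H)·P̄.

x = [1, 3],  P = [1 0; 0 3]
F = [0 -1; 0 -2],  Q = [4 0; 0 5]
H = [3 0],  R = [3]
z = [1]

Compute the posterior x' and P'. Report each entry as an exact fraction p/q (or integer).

x̄ = F·x = [-3, -6]
P̄ = F·P·Fᵀ + Q = [7 6; 6 17]
y = z − H·x̄ = [10]
S = H·P̄·Hᵀ + R = [66]
K = P̄·Hᵀ·S⁻¹ = [7/22; 3/11]
x' = x̄ + K·y = [2/11, -36/11]
P' = (I − K·H)·P̄ = [7/22 3/11; 3/11 133/11]

x' = [2/11, -36/11]
P' = [7/22 3/11; 3/11 133/11]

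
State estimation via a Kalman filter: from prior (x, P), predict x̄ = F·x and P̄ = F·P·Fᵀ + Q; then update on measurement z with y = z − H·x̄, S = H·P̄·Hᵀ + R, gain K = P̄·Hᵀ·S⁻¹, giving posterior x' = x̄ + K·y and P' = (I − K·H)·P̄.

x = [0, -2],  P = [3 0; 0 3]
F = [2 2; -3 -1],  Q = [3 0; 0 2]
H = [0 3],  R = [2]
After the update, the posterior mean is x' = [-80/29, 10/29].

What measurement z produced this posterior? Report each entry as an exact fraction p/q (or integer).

z = [1]

x̄ = F·x = [-4, 2]
P̄ = F·P·Fᵀ + Q = [27 -24; -24 32]
S = H·P̄·Hᵀ + R = [290]
K = P̄·Hᵀ·S⁻¹ = [-36/145; 48/145]
x' − x̄ = [36/29, -48/29] = K·y
y = (KᵀK)⁻¹·Kᵀ·(x' − x̄) = [-5]
z = y + H·x̄ = [-5] + [6] = [1]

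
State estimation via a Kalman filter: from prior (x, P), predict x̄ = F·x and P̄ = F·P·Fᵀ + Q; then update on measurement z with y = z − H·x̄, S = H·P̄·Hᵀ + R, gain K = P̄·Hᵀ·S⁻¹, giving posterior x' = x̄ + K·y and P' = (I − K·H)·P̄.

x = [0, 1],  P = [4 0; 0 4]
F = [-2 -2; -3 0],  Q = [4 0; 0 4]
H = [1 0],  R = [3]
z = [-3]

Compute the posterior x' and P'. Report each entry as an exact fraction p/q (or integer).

x' = [-38/13, -8/13]
P' = [36/13 24/13; 24/13 328/13]

x̄ = F·x = [-2, 0]
P̄ = F·P·Fᵀ + Q = [36 24; 24 40]
y = z − H·x̄ = [-1]
S = H·P̄·Hᵀ + R = [39]
K = P̄·Hᵀ·S⁻¹ = [12/13; 8/13]
x' = x̄ + K·y = [-38/13, -8/13]
P' = (I − K·H)·P̄ = [36/13 24/13; 24/13 328/13]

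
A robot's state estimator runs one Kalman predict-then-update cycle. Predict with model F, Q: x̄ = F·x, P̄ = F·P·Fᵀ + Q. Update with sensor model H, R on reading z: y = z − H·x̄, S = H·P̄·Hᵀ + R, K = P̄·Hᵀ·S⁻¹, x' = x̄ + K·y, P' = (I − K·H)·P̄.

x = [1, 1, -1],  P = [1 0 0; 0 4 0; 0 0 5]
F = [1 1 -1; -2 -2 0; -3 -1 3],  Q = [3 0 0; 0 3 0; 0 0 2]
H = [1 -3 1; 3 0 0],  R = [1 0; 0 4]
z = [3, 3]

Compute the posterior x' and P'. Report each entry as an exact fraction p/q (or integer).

x' = [1924/1817, -43571/21804, -44081/10902]
P' = [776/1817 -255/1817 -1534/1817; -255/1817 44267/21804 64943/10902; -1534/1817 64943/10902 102935/5451]

x̄ = F·x = [3, -4, -7]
P̄ = F·P·Fᵀ + Q = [13 -10 -22; -10 23 14; -22 14 60]
y = z − H·x̄ = [-5, -6]
S = H·P̄·Hᵀ + R = [213 63; 63 121]
K = P̄·Hᵀ·S⁻¹ = [7/1817 582/1817; -5975/21804 -765/7268; 1837/10902 -2301/3634]
x' = x̄ + K·y = [1924/1817, -43571/21804, -44081/10902]
P' = (I − K·H)·P̄ = [776/1817 -255/1817 -1534/1817; -255/1817 44267/21804 64943/10902; -1534/1817 64943/10902 102935/5451]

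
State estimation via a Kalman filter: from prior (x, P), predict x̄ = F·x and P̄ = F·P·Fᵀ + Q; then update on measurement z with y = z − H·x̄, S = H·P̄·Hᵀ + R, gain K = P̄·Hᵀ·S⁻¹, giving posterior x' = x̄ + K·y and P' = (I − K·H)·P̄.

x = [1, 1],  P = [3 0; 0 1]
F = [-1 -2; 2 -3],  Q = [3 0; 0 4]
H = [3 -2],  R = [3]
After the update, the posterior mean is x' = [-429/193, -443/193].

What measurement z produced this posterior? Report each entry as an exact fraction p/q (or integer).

x̄ = F·x = [-3, -1]
P̄ = F·P·Fᵀ + Q = [10 0; 0 25]
S = H·P̄·Hᵀ + R = [193]
K = P̄·Hᵀ·S⁻¹ = [30/193; -50/193]
x' − x̄ = [150/193, -250/193] = K·y
y = (KᵀK)⁻¹·Kᵀ·(x' − x̄) = [5]
z = y + H·x̄ = [5] + [-7] = [-2]

z = [-2]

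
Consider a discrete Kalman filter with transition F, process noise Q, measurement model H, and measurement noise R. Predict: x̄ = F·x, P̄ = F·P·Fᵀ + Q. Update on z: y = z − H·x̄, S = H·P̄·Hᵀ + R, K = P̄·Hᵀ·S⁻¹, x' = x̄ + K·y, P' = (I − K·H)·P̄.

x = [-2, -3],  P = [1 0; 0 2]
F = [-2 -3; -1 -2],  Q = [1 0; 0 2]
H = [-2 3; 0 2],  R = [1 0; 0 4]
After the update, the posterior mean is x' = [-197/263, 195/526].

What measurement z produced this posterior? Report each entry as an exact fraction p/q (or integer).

x̄ = F·x = [13, 8]
P̄ = F·P·Fᵀ + Q = [23 14; 14 11]
S = H·P̄·Hᵀ + R = [24 10; 10 48]
K = P̄·Hᵀ·S⁻¹ = [-118/263 178/263; 5/263 239/526]
x' − x̄ = [-3616/263, -4013/526] = K·y
y = (KᵀK)⁻¹·Kᵀ·(x' − x̄) = [5, -17]
z = y + H·x̄ = [5, -17] + [-2, 16] = [3, -1]

z = [3, -1]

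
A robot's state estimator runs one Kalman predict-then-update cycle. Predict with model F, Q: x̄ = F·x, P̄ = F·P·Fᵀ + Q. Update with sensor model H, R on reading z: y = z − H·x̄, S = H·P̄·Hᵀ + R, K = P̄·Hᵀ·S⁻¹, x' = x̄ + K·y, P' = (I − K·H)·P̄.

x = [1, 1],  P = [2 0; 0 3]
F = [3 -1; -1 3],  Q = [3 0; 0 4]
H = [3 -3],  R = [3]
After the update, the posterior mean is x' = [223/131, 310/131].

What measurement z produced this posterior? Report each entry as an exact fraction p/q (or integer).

x̄ = F·x = [2, 2]
P̄ = F·P·Fᵀ + Q = [24 -15; -15 33]
S = H·P̄·Hᵀ + R = [786]
K = P̄·Hᵀ·S⁻¹ = [39/262; -24/131]
x' − x̄ = [-39/131, 48/131] = K·y
y = (KᵀK)⁻¹·Kᵀ·(x' − x̄) = [-2]
z = y + H·x̄ = [-2] + [0] = [-2]

z = [-2]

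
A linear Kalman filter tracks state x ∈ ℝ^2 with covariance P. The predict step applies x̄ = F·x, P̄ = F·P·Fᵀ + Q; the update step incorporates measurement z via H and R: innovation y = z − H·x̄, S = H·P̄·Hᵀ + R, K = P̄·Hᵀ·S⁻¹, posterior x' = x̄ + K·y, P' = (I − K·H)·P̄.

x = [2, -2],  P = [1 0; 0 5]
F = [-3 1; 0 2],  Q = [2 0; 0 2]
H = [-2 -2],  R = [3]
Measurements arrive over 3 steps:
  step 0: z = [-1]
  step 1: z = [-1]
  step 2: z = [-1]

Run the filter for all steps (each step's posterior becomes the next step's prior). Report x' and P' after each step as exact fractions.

step 0: x̄ = F·x = [-8, -4]
step 0: P̄ = F·P·Fᵀ + Q = [16 10; 10 22]
step 0: y = z − H·x̄ = [-25]
step 0: S = H·P̄·Hᵀ + R = [235]
step 0: K = P̄·Hᵀ·S⁻¹ = [-52/235; -64/235]
step 0: x' = x̄ + K·y = [-116/47, 132/47]
step 0: P' = (I − K·H)·P̄ = [1056/235 -978/235; -978/235 1074/235]
step 1: x̄ = F·x = [480/47, 264/47]
step 1: P̄ = F·P·Fᵀ + Q = [16916/235 8016/235; 8016/235 4766/235]
step 1: y = z − H·x̄ = [1441/47]
step 1: S = H·P̄·Hᵀ + R = [151561/235]
step 1: K = P̄·Hᵀ·S⁻¹ = [-49864/151561; -25564/151561]
step 1: x' = x̄ + K·y = [19048/151561, 67540/151561]
step 1: P' = (I − K·H)·P̄ = [329308/151561 -254512/151561; -254512/151561 292858/151561]
step 2: x̄ = F·x = [10396/151561, 135080/151561]
step 2: P̄ = F·P·Fᵀ + Q = [5086824/151561 2112788/151561; 2112788/151561 1474554/151561]
step 2: y = z − H·x̄ = [139391/151561]
step 2: S = H·P̄·Hᵀ + R = [43602499/151561]
step 2: K = P̄·Hᵀ·S⁻¹ = [-14399224/43602499; -7174684/43602499]
step 2: x' = x̄ + K·y = [-10252180/43602499, 32262516/43602499]
step 2: P' = (I − K·H)·P̄ = [95411000/43602499 -73812164/43602499; -73812164/43602499 84574190/43602499]

step 0: x' = [-116/47, 132/47], P' = [1056/235 -978/235; -978/235 1074/235]
step 1: x' = [19048/151561, 67540/151561], P' = [329308/151561 -254512/151561; -254512/151561 292858/151561]
step 2: x' = [-10252180/43602499, 32262516/43602499], P' = [95411000/43602499 -73812164/43602499; -73812164/43602499 84574190/43602499]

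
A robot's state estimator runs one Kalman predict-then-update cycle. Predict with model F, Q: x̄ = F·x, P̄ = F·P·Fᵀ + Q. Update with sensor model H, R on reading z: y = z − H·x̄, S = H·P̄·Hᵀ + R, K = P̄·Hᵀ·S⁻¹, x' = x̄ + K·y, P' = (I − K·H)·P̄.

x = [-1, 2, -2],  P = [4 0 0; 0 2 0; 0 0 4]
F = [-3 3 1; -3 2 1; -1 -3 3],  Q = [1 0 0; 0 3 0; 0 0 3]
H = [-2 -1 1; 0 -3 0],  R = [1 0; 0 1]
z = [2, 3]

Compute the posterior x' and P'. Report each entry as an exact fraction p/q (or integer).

x' = [-84683/50099, -51621/50099, -127787/50099]
P' = [147729/50099 3016/50099 289958/50099; 3016/50099 5510/50099 11399/50099; 289958/50099 11399/50099 623779/50099]

x̄ = F·x = [7, 5, -11]
P̄ = F·P·Fᵀ + Q = [59 52 6; 52 51 12; 6 12 61]
y = z − H·x̄ = [32, 18]
S = H·P̄·Hᵀ + R = [509 429; 429 460]
K = P̄·Hᵀ·S⁻¹ = [-8516/50099 -9048/50099; -143/50099 -16530/50099; 32464/50099 -34197/50099]
x' = x̄ + K·y = [-84683/50099, -51621/50099, -127787/50099]
P' = (I − K·H)·P̄ = [147729/50099 3016/50099 289958/50099; 3016/50099 5510/50099 11399/50099; 289958/50099 11399/50099 623779/50099]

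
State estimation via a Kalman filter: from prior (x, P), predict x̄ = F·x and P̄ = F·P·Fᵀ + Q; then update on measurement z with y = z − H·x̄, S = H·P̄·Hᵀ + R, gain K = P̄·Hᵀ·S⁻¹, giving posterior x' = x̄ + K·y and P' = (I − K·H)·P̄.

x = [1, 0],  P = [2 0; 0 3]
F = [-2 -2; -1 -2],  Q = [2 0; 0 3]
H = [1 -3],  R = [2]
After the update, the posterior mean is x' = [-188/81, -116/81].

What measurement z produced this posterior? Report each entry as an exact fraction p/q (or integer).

x̄ = F·x = [-2, -1]
P̄ = F·P·Fᵀ + Q = [22 16; 16 17]
S = H·P̄·Hᵀ + R = [81]
K = P̄·Hᵀ·S⁻¹ = [-26/81; -35/81]
x' − x̄ = [-26/81, -35/81] = K·y
y = (KᵀK)⁻¹·Kᵀ·(x' − x̄) = [1]
z = y + H·x̄ = [1] + [1] = [2]

z = [2]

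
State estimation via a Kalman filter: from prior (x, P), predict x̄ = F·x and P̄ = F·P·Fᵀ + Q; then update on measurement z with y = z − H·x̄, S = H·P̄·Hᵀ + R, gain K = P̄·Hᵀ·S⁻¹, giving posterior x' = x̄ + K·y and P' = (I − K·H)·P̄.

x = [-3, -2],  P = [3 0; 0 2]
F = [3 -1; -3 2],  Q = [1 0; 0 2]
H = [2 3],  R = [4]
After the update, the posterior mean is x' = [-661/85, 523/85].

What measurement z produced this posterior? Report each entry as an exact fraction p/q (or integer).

x̄ = F·x = [-7, 5]
P̄ = F·P·Fᵀ + Q = [30 -31; -31 37]
S = H·P̄·Hᵀ + R = [85]
K = P̄·Hᵀ·S⁻¹ = [-33/85; 49/85]
x' − x̄ = [-66/85, 98/85] = K·y
y = (KᵀK)⁻¹·Kᵀ·(x' − x̄) = [2]
z = y + H·x̄ = [2] + [1] = [3]

z = [3]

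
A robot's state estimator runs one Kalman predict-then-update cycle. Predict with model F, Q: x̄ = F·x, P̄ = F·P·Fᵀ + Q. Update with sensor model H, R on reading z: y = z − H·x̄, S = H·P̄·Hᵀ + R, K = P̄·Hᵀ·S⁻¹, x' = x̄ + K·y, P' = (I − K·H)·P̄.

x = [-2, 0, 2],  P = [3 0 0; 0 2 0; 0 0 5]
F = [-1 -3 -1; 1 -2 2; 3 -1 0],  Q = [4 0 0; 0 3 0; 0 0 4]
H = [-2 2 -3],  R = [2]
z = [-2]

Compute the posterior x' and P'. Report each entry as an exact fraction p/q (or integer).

x̄ = F·x = [0, 2, -6]
P̄ = F·P·Fᵀ + Q = [30 -1 -3; -1 34 13; -3 13 33]
y = z − H·x̄ = [-24]
S = H·P̄·Hᵀ + R = [371]
K = P̄·Hᵀ·S⁻¹ = [-1/7; 31/371; -67/371]
x' = x̄ + K·y = [24/7, -2/371, -618/371]
P' = (I − K·H)·P̄ = [157/7 24/7 -88/7; 24/7 11653/371 6900/371; -88/7 6900/371 7754/371]

x' = [24/7, -2/371, -618/371]
P' = [157/7 24/7 -88/7; 24/7 11653/371 6900/371; -88/7 6900/371 7754/371]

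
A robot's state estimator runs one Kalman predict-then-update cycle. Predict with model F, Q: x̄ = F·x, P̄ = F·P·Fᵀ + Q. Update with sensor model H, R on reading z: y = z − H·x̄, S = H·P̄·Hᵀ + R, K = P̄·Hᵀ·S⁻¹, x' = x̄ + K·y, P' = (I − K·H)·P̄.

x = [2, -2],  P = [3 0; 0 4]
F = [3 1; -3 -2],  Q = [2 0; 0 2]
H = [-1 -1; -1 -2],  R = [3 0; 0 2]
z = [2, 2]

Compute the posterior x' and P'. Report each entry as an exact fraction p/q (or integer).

x' = [682/501, -892/501]
P' = [3838/501 -2290/501; -2290/501 1570/501]

x̄ = F·x = [4, -2]
P̄ = F·P·Fᵀ + Q = [33 -35; -35 45]
y = z − H·x̄ = [4, 2]
S = H·P̄·Hᵀ + R = [11 18; 18 75]
K = P̄·Hᵀ·S⁻¹ = [-172/167 371/501; 80/167 -425/501]
x' = x̄ + K·y = [682/501, -892/501]
P' = (I − K·H)·P̄ = [3838/501 -2290/501; -2290/501 1570/501]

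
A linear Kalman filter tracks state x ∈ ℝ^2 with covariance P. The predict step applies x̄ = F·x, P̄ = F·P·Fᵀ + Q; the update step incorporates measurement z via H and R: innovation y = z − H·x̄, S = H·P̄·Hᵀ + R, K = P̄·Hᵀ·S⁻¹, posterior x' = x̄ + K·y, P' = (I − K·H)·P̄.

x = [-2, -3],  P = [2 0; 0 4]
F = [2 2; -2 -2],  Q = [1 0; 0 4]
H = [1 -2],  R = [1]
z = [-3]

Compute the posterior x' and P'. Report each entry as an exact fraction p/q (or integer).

x̄ = F·x = [-10, 10]
P̄ = F·P·Fᵀ + Q = [25 -24; -24 28]
y = z − H·x̄ = [27]
S = H·P̄·Hᵀ + R = [234]
K = P̄·Hᵀ·S⁻¹ = [73/234; -40/117]
x' = x̄ + K·y = [-41/26, 10/13]
P' = (I − K·H)·P̄ = [521/234 112/117; 112/117 76/117]

x' = [-41/26, 10/13]
P' = [521/234 112/117; 112/117 76/117]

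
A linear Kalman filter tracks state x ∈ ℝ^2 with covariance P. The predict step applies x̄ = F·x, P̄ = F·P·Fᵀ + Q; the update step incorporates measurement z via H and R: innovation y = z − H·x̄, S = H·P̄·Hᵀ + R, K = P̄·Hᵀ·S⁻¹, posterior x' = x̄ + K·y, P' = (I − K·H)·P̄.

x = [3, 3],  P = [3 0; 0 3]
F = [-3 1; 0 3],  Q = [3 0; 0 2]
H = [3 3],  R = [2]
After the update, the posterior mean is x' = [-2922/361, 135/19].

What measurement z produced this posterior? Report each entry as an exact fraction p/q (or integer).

x̄ = F·x = [-6, 9]
P̄ = F·P·Fᵀ + Q = [33 9; 9 29]
S = H·P̄·Hᵀ + R = [722]
K = P̄·Hᵀ·S⁻¹ = [63/361; 3/19]
x' − x̄ = [-756/361, -36/19] = K·y
y = (KᵀK)⁻¹·Kᵀ·(x' − x̄) = [-12]
z = y + H·x̄ = [-12] + [9] = [-3]

z = [-3]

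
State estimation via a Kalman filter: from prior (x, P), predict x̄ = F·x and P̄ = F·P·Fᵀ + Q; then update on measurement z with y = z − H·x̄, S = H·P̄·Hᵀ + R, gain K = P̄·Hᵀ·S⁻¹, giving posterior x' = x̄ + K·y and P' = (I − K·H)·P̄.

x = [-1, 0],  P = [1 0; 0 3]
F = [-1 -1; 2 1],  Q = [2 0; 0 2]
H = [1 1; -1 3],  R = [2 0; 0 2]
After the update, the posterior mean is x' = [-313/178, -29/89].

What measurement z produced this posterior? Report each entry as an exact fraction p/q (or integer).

z = [-3, 1]

x̄ = F·x = [1, -2]
P̄ = F·P·Fᵀ + Q = [6 -5; -5 9]
S = H·P̄·Hᵀ + R = [7 11; 11 119]
K = P̄·Hᵀ·S⁻¹ = [175/356 -79/356; 31/178 45/178]
x' − x̄ = [-491/178, 149/89] = K·y
y = (KᵀK)⁻¹·Kᵀ·(x' − x̄) = [-2, 8]
z = y + H·x̄ = [-2, 8] + [-1, -7] = [-3, 1]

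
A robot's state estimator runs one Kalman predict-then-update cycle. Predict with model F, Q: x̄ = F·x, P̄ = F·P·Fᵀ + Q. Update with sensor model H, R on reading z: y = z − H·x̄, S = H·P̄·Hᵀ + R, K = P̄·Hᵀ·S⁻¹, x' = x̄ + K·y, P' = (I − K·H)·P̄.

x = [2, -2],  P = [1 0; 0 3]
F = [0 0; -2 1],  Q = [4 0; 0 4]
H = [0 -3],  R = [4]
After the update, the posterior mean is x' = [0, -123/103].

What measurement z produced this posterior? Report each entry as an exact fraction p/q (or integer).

z = [3]

x̄ = F·x = [0, -6]
P̄ = F·P·Fᵀ + Q = [4 0; 0 11]
S = H·P̄·Hᵀ + R = [103]
K = P̄·Hᵀ·S⁻¹ = [0; -33/103]
x' − x̄ = [0, 495/103] = K·y
y = (KᵀK)⁻¹·Kᵀ·(x' − x̄) = [-15]
z = y + H·x̄ = [-15] + [18] = [3]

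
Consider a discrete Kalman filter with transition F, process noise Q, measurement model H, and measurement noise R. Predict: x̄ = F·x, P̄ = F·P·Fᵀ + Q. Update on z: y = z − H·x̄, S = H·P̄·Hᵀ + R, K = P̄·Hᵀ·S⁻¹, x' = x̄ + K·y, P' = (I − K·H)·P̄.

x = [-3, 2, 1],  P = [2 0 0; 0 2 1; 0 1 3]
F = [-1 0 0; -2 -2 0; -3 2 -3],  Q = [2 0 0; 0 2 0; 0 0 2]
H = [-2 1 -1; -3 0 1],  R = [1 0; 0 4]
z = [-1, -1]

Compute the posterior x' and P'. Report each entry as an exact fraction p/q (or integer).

x̄ = F·x = [3, 2, 10]
P̄ = F·P·Fᵀ + Q = [4 4 6; 4 18 10; 6 10 43]
y = z − H·x̄ = [13, -2]
S = H·P̄·Hᵀ + R = [66 -15; -15 47]
K = P̄·Hᵀ·S⁻¹ = [-80/411 -26/137; -10/959 -44/959; -580/959 325/959]
x' = x̄ + K·y = [349/411, 268/137, 200/137]
P' = (I − K·H)·P̄ = [376/411 496/137 272/137; 496/137 17174/959 10240/959; 272/137 10240/959 7012/959]

x' = [349/411, 268/137, 200/137]
P' = [376/411 496/137 272/137; 496/137 17174/959 10240/959; 272/137 10240/959 7012/959]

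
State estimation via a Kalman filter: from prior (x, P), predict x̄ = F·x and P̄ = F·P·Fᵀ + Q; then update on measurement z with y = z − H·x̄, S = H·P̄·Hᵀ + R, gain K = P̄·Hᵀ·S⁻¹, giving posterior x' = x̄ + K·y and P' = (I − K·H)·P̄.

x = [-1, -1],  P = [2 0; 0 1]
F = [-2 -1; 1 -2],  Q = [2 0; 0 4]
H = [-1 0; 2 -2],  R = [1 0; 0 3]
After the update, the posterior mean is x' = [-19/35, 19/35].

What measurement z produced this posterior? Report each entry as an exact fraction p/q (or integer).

x̄ = F·x = [3, 1]
P̄ = F·P·Fᵀ + Q = [11 -2; -2 10]
S = H·P̄·Hᵀ + R = [12 -26; -26 103]
K = P̄·Hᵀ·S⁻¹ = [-457/560 13/280; -209/280 -59/140]
x' − x̄ = [-124/35, -16/35] = K·y
y = (KᵀK)⁻¹·Kᵀ·(x' − x̄) = [4, -6]
z = y + H·x̄ = [4, -6] + [-3, 4] = [1, -2]

z = [1, -2]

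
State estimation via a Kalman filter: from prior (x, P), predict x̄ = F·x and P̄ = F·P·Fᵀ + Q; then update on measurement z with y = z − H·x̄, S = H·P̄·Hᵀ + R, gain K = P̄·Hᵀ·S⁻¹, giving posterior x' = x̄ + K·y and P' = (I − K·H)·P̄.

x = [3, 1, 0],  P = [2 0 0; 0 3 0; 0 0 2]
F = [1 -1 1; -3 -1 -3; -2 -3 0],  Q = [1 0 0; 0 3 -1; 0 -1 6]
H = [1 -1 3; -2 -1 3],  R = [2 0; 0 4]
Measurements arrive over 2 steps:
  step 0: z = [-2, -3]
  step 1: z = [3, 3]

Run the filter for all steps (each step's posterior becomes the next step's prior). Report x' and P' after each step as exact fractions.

step 0: x̄ = F·x = [2, -10, -9]
step 0: P̄ = F·P·Fᵀ + Q = [8 -9 5; -9 42 20; 5 20 41]
step 0: y = z − H·x̄ = [13, 18]
step 0: S = H·P̄·Hᵀ + R = [349 251; 251 231]
step 0: K = P̄·Hᵀ·S⁻¹ = [2692/8809 -2620/8809; -6957/17618 10305/17618; 1605/17618 5349/17618]
step 0: x' = x̄ + K·y = [5454/8809, -81131/17618, -41415/17618]
step 0: P' = (I − K·H)·P̄ = [5288/8809 -9189/8809 -3031/8809; -9189/8809 431589/17618 145351/17618; -3031/8809 145351/17618 51541/17618]
step 1: x̄ = F·x = [25312/8809, 86326/8809, 221577/17618]
step 1: P̄ = F·P·Fᵀ + Q = [122627/8809 267778/8809 434032/8809; 267778/8809 848109/8809 1205117/8809; 434032/8809 1205117/8809 3811777/17618]
step 1: y = z − H·x̄ = [-489849/17618, -337977/17618]
step 1: S = H·P̄·Hᵀ + R = [25958569/17618 18981663/17618; 18981663/17618 14317751/17618]
step 1: K = P̄·Hᵀ·S⁻¹ = [180168407/645067375 -167756591/645067375; 124139978/645067375 36513586/645067375; 186801148/645067375 80744501/645067375]
step 1: x' = x̄ + K·y = [62347948/645067375, 2169461692/645067375, 1370073447/645067375]
step 1: P' = (I − K·H)·P̄ = [343787726/645067375 34075204/645067375 16874764/645067375; 34075204/645067375 10084376391/645067375 3432860381/645067375; 16874764/645067375 3432860381/645067375 1263195971/645067375]

step 0: x' = [5454/8809, -81131/17618, -41415/17618], P' = [5288/8809 -9189/8809 -3031/8809; -9189/8809 431589/17618 145351/17618; -3031/8809 145351/17618 51541/17618]
step 1: x' = [62347948/645067375, 2169461692/645067375, 1370073447/645067375], P' = [343787726/645067375 34075204/645067375 16874764/645067375; 34075204/645067375 10084376391/645067375 3432860381/645067375; 16874764/645067375 3432860381/645067375 1263195971/645067375]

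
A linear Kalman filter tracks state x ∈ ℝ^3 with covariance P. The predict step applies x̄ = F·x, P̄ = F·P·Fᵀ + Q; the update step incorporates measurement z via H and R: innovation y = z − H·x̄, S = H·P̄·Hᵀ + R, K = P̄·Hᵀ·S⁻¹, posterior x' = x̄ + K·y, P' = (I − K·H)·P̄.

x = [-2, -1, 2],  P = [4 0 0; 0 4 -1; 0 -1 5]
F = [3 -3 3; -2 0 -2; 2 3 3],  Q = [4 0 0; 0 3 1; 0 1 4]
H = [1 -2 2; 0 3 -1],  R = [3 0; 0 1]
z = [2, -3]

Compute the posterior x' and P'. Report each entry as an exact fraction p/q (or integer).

x' = [7751/23441, -20940/23441, 3172/23441]
P' = [1046558/23441 -235968/23441 -728647/23441; -235968/23441 61431/23441 179109/23441; -728647/23441 179109/23441 543902/23441]

x̄ = F·x = [3, 0, -1]
P̄ = F·P·Fᵀ + Q = [139 -60 33; -60 39 -39; 33 -39 83]
y = z − H·x̄ = [1, -4]
S = H·P̄·Hᵀ + R = [1314 -925; -925 669]
K = P̄·Hᵀ·S⁻¹ = [20400/23441 20743/23441; -204/23441 5184/23441; 313/23441 -6575/23441]
x' = x̄ + K·y = [7751/23441, -20940/23441, 3172/23441]
P' = (I − K·H)·P̄ = [1046558/23441 -235968/23441 -728647/23441; -235968/23441 61431/23441 179109/23441; -728647/23441 179109/23441 543902/23441]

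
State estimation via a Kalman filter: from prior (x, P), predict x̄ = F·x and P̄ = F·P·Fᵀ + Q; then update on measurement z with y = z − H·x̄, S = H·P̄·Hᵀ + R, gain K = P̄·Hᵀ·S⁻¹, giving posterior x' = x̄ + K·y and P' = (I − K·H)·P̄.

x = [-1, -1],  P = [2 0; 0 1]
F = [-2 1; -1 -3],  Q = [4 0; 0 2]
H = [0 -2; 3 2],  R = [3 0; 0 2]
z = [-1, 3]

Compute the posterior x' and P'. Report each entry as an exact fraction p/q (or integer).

x̄ = F·x = [1, 4]
P̄ = F·P·Fᵀ + Q = [13 1; 1 13]
y = z − H·x̄ = [7, -8]
S = H·P̄·Hᵀ + R = [55 -58; -58 183]
K = P̄·Hᵀ·S⁻¹ = [2012/6701 2139/6701; -3076/6701 87/6701]
x' = x̄ + K·y = [3673/6701, 4576/6701]
P' = (I − K·H)·P̄ = [3438/6701 -3018/6701; -3018/6701 4614/6701]

x' = [3673/6701, 4576/6701]
P' = [3438/6701 -3018/6701; -3018/6701 4614/6701]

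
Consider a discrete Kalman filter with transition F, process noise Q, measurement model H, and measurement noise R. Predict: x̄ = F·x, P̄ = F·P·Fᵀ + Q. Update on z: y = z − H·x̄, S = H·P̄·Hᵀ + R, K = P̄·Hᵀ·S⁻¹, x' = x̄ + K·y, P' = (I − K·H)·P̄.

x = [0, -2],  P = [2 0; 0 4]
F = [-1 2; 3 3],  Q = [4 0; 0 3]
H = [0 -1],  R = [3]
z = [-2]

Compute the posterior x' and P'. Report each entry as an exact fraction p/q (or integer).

x̄ = F·x = [-4, -6]
P̄ = F·P·Fᵀ + Q = [22 18; 18 57]
y = z − H·x̄ = [-8]
S = H·P̄·Hᵀ + R = [60]
K = P̄·Hᵀ·S⁻¹ = [-3/10; -19/20]
x' = x̄ + K·y = [-8/5, 8/5]
P' = (I − K·H)·P̄ = [83/5 9/10; 9/10 57/20]

x' = [-8/5, 8/5]
P' = [83/5 9/10; 9/10 57/20]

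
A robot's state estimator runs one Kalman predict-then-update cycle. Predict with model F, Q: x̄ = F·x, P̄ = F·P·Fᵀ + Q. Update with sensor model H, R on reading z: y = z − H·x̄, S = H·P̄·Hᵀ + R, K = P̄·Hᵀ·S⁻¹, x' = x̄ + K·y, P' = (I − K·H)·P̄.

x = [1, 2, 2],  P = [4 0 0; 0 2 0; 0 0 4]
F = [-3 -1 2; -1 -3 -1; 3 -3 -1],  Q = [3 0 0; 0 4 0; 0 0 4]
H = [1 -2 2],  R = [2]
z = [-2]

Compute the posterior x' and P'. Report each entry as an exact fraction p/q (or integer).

x' = [196/155, -225/31, -1369/155]
P' = [7314/155 76/31 -3316/155; 76/31 750/31 706/31; -3316/155 706/31 5254/155]

x̄ = F·x = [-1, -9, -5]
P̄ = F·P·Fᵀ + Q = [57 10 -38; 10 30 10; -38 10 62]
y = z − H·x̄ = [-9]
S = H·P̄·Hᵀ + R = [155]
K = P̄·Hᵀ·S⁻¹ = [-39/155; -6/31; 66/155]
x' = x̄ + K·y = [196/155, -225/31, -1369/155]
P' = (I − K·H)·P̄ = [7314/155 76/31 -3316/155; 76/31 750/31 706/31; -3316/155 706/31 5254/155]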